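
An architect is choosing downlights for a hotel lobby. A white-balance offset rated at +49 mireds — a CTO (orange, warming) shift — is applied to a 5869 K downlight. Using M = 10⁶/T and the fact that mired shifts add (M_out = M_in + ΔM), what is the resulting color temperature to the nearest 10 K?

M_in = 10⁶/5869 = 170.39 mireds.
M_out = 170.39 + (+49) = 219.39 mireds.
T_out = 10⁶/219.39 = 4558.2 K → 4560 K.

4560 K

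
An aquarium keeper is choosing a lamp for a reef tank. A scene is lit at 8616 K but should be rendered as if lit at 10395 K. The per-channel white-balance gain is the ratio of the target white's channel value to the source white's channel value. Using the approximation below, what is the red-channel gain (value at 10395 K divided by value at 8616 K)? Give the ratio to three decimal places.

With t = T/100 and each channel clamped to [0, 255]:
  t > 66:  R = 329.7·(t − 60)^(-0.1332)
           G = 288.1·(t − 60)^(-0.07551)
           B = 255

0.933

At 8616 K (t = 86.16):
  R = 329.7·(86.16 − 60)^(-0.1332) = 329.7·26.16^(-0.1332) = 329.7·0.64740 = 213.447.
At 10395 K (t = 103.95):
  R = 329.7·(103.95 − 60)^(-0.1332) = 329.7·43.95^(-0.1332) = 329.7·0.60417 = 199.194.
Gain = 199.194 / 213.447 = 0.9332 → 0.933.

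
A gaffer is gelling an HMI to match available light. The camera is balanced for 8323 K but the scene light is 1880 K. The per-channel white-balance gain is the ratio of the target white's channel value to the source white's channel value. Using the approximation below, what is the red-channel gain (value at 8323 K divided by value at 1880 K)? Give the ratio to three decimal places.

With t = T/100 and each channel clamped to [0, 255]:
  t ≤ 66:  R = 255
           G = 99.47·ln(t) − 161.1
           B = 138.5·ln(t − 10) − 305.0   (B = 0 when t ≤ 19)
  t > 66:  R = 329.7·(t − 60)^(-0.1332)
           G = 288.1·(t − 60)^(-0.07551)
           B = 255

0.850

At 1880 K (t = 18.8):
  R = 255 by definition for t ≤ 66.
At 8323 K (t = 83.23):
  R = 329.7·(83.23 − 60)^(-0.1332) = 329.7·23.23^(-0.1332) = 329.7·0.65772 = 216.851.
Gain = 216.851 / 255.000 = 0.8504 → 0.850.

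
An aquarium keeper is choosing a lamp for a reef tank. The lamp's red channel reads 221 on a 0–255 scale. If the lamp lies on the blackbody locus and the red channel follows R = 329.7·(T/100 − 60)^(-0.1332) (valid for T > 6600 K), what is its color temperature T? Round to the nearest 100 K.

8000 K

(t − 60)^(-0.1332) = 221/329.7 = 0.67031.
t − 60 = 0.67031^(1/-0.1332) = 0.67031^(-7.508) = 20.149, so t = 80.149.
T = 100·t = 8015 K → 8000 K to the nearest 100 K.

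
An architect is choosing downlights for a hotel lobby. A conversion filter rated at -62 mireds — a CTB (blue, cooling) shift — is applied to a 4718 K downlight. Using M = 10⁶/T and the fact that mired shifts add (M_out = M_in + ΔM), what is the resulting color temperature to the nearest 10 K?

6670 K

M_in = 10⁶/4718 = 211.95 mireds.
M_out = 211.95 + (-62) = 149.95 mireds.
T_out = 10⁶/149.95 = 6668.7 K → 6670 K.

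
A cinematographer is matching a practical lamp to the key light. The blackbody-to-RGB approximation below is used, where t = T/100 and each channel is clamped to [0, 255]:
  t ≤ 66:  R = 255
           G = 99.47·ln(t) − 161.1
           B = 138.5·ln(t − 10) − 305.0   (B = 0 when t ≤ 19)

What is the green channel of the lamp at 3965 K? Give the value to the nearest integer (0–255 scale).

t = 3965/100 = 39.65; the t ≤ 66 branch applies.
G = 99.47·ln 39.65 − 161.1 = 99.47·3.6801 − 161.1 = 204.959.
Rounded: 205.

205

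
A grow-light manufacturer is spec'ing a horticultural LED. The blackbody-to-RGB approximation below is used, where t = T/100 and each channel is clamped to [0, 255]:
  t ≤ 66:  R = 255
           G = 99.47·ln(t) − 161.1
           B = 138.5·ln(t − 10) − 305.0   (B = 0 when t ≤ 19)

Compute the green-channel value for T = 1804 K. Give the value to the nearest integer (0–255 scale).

127

t = 1804/100 = 18.04; the t ≤ 66 branch applies.
G = 99.47·ln 18.04 − 161.1 = 99.47·2.8926 − 161.1 = 126.626.
Rounded: 127.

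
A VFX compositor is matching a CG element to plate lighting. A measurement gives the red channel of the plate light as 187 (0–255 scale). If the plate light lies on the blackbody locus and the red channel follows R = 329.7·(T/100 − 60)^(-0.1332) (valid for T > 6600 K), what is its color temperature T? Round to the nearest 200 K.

(t − 60)^(-0.1332) = 187/329.7 = 0.56718.
t − 60 = 0.56718^(1/-0.1332) = 0.56718^(-7.508) = 70.620, so t = 130.620.
T = 100·t = 13062 K → 13000 K to the nearest 200 K.

13000 K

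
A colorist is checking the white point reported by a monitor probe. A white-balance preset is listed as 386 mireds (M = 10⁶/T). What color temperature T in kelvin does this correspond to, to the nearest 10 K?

2590 K

T = 10⁶ / 386 = 2590.67 K → 2590 K.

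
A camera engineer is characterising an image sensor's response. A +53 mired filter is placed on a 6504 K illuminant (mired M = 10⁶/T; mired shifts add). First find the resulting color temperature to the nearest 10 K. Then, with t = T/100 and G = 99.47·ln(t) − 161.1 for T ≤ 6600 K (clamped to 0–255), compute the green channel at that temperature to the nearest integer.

225

M_in = 10⁶/6504 = 153.75; M_out = 153.75 + (+53) = 206.75.
T_out = 10⁶/206.75 = 4836.7 K → 4840 K; t = 48.4.
G = 99.47·ln 48.4 − 161.1 = 99.47·3.8795 − 161.1 = 224.794.
Rounded: 225.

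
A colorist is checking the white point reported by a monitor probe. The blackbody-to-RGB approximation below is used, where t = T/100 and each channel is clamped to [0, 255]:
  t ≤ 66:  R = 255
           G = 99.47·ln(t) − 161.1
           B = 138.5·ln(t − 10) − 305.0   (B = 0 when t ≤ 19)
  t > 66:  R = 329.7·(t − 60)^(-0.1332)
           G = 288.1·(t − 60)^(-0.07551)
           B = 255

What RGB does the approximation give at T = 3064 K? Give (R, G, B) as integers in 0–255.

(255, 179, 114)

t = 3064/100 = 30.64; the t ≤ 66 branch applies.
R = 255 by definition for t ≤ 66.
G = 99.47·ln 30.64 − 161.1 = 99.47·3.4223 − 161.1 = 179.317.
B = 138.5·ln(30.64 − 10) − 305.0 = 138.5·ln 20.64 − 305.0 = 138.5·3.0272 − 305.0 = 114.271.
Rounded: (255, 179, 114).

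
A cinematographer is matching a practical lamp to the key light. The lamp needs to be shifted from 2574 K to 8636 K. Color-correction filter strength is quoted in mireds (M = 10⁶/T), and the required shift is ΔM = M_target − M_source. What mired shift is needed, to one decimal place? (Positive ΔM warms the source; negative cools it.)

-272.7 mireds

M_source = 10⁶/2574 = 388.500; M_target = 10⁶/8636 = 115.794.
ΔM = 115.794 − 388.500 = -272.706 → -272.7 mireds, a cooling shift.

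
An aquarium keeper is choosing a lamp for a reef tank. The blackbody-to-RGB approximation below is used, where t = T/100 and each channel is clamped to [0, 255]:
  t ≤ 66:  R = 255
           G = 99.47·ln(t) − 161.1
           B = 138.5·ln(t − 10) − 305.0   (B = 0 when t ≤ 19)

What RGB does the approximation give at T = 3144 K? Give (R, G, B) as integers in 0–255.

(255, 182, 120)

t = 3144/100 = 31.44; the t ≤ 66 branch applies.
R = 255 by definition for t ≤ 66.
G = 99.47·ln 31.44 − 161.1 = 99.47·3.4481 − 161.1 = 181.881.
B = 138.5·ln(31.44 − 10) − 305.0 = 138.5·ln 21.44 − 305.0 = 138.5·3.0653 − 305.0 = 119.538.
Rounded: (255, 182, 120).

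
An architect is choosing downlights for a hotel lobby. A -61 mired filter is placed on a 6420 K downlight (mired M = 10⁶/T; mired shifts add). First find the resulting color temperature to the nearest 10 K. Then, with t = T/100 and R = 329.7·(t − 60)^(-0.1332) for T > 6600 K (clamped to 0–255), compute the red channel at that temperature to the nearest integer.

198

M_in = 10⁶/6420 = 155.76; M_out = 155.76 + (-61) = 94.76.
T_out = 10⁶/94.76 = 10552.6 K → 10550 K; t = 105.5.
R = 329.7·(105.5 − 60)^(-0.1332) = 329.7·45.5^(-0.1332) = 329.7·0.60139 = 198.277.
Rounded: 198.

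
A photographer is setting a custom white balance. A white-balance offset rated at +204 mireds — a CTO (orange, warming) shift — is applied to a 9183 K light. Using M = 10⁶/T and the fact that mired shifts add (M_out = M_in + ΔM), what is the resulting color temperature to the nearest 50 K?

3200 K

M_in = 10⁶/9183 = 108.90 mireds.
M_out = 108.90 + (+204) = 312.90 mireds.
T_out = 10⁶/312.90 = 3195.9 K → 3200 K.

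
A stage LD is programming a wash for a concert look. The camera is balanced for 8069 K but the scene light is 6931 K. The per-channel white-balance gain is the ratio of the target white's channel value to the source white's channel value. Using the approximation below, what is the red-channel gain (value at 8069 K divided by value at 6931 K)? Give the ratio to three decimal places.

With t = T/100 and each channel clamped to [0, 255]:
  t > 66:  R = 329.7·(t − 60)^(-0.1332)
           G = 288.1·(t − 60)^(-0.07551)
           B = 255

0.899

At 6931 K (t = 69.31):
  R = 329.7·(69.31 − 60)^(-0.1332) = 329.7·9.31^(-0.1332) = 329.7·0.74291 = 244.937.
At 8069 K (t = 80.69):
  R = 329.7·(80.69 − 60)^(-0.1332) = 329.7·20.69^(-0.1332) = 329.7·0.66794 = 220.221.
Gain = 220.221 / 244.937 = 0.8991 → 0.899.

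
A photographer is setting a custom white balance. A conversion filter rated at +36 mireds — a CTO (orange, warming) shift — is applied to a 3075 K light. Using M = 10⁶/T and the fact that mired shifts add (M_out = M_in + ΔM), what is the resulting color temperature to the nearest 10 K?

M_in = 10⁶/3075 = 325.20 mireds.
M_out = 325.20 + (+36) = 361.20 mireds.
T_out = 10⁶/361.20 = 2768.5 K → 2770 K.

2770 K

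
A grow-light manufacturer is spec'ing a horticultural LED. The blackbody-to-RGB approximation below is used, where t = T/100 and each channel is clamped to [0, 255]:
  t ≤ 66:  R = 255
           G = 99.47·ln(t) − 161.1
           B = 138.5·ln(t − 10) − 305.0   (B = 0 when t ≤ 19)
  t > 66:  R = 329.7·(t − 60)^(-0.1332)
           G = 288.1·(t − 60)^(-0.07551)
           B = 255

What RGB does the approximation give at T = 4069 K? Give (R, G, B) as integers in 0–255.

(255, 208, 169)

t = 4069/100 = 40.69; the t ≤ 66 branch applies.
R = 255 by definition for t ≤ 66.
G = 99.47·ln 40.69 − 161.1 = 99.47·3.7060 − 161.1 = 207.534.
B = 138.5·ln(40.69 − 10) − 305.0 = 138.5·ln 30.69 − 305.0 = 138.5·3.4239 − 305.0 = 169.215.
Rounded: (255, 208, 169).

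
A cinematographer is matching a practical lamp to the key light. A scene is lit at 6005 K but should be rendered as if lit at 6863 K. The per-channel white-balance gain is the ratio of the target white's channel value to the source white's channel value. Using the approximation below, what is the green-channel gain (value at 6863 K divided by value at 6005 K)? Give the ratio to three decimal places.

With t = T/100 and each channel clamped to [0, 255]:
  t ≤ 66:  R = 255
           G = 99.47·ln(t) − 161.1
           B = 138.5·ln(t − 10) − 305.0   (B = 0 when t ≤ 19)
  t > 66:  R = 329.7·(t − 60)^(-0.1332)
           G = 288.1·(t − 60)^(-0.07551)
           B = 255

0.994

At 6005 K (t = 60.05):
  G = 99.47·ln 60.05 − 161.1 = 99.47·4.0952 − 161.1 = 246.247.
At 6863 K (t = 68.63):
  G = 288.1·(68.63 − 60)^(-0.07551) = 288.1·8.63^(-0.07551) = 288.1·0.84981 = 244.830.
Gain = 244.830 / 246.247 = 0.9942 → 0.994.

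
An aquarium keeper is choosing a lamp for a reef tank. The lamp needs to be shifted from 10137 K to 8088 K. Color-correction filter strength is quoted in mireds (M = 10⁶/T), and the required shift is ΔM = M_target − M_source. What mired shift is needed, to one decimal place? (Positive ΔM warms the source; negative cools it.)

M_source = 10⁶/10137 = 98.649; M_target = 10⁶/8088 = 123.640.
ΔM = 123.640 − 98.649 = 24.991 → +25.0 mireds, a warming shift.

+25.0 mireds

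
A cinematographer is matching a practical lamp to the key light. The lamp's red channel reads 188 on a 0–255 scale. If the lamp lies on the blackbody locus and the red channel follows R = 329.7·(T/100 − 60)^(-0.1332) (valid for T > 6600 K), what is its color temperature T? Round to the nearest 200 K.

(t − 60)^(-0.1332) = 188/329.7 = 0.57022.
t − 60 = 0.57022^(1/-0.1332) = 0.57022^(-7.508) = 67.848, so t = 127.848.
T = 100·t = 12785 K → 12800 K to the nearest 200 K.

12800 K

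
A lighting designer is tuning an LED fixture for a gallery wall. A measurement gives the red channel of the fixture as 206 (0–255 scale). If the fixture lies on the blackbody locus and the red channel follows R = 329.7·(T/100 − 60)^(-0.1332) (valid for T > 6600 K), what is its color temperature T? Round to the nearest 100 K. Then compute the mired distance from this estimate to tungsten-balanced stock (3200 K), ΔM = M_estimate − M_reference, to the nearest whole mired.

-206 mireds

(t − 60)^(-0.1332) = 206/329.7 = 0.62481.
t − 60 = 0.62481^(1/-0.1332) = 0.62481^(-7.508) = 34.152, so t = 94.152.
T = 100·t = 9415 K → 9400 K to the nearest 100 K.
M_estimate = 10⁶/9400 = 106.38; M_reference = 10⁶/3200 = 312.50.
ΔM = 106.38 − 312.50 = -206.12 → -206 mireds.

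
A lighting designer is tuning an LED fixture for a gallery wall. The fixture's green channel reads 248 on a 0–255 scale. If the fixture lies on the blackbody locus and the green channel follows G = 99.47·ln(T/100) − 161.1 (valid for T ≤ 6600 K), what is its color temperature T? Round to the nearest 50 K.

ln t = (248 + 161.1) / 99.47 = 4.1128.
t = e^4.1128 = 61.117.
T = 100·t = 6112 K → 6100 K to the nearest 50 K.

6100 K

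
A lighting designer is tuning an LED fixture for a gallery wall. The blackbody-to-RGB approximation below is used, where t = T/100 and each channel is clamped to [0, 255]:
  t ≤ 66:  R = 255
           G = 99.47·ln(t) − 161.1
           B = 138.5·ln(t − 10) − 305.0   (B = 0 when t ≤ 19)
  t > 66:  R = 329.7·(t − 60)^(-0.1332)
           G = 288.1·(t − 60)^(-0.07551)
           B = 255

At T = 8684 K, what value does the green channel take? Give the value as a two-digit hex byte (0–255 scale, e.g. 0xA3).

0xE1

t = 8684/100 = 86.84; the t > 66 branch applies.
G = 288.1·(86.84 − 60)^(-0.07551) = 288.1·26.84^(-0.07551) = 288.1·0.78003 = 224.727.
Rounded: 225; in hex, 0xE1.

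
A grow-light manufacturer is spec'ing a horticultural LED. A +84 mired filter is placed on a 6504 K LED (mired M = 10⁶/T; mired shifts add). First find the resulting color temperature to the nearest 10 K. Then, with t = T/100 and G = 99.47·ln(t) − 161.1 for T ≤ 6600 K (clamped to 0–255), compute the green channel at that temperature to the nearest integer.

211

M_in = 10⁶/6504 = 153.75; M_out = 153.75 + (+84) = 237.75.
T_out = 10⁶/237.75 = 4206.1 K → 4210 K; t = 42.1.
G = 99.47·ln 42.1 − 161.1 = 99.47·3.7400 − 161.1 = 210.923.
Rounded: 211.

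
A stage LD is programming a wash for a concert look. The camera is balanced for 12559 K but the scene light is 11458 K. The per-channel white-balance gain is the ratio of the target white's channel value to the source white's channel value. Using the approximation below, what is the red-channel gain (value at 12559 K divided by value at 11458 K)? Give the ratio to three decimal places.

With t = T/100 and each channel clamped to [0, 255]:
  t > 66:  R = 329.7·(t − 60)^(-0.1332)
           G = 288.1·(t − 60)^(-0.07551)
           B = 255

At 11458 K (t = 114.58):
  R = 329.7·(114.58 − 60)^(-0.1332) = 329.7·54.58^(-0.1332) = 329.7·0.58699 = 193.529.
At 12559 K (t = 125.59):
  R = 329.7·(125.59 − 60)^(-0.1332) = 329.7·65.59^(-0.1332) = 329.7·0.57279 = 188.850.
Gain = 188.850 / 193.529 = 0.9758 → 0.976.

0.976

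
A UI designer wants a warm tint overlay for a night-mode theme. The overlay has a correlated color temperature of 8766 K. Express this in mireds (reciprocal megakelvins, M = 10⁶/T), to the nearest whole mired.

114 mireds

M = 10⁶ / 8766 = 114.077 → 114 mireds.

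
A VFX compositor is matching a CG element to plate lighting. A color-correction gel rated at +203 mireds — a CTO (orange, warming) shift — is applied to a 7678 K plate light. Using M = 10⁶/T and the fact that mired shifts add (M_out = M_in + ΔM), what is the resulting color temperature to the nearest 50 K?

3000 K

M_in = 10⁶/7678 = 130.24 mireds.
M_out = 130.24 + (+203) = 333.24 mireds.
T_out = 10⁶/333.24 = 3000.8 K → 3000 K.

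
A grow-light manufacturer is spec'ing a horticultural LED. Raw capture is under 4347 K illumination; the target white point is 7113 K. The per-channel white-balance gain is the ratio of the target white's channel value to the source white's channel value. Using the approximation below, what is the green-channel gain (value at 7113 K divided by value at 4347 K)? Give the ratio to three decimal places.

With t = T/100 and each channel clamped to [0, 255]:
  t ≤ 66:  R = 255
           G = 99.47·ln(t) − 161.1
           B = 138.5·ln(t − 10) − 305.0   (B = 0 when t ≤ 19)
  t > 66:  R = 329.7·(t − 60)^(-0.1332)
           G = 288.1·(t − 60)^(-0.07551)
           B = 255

At 4347 K (t = 43.47):
  G = 99.47·ln 43.47 − 161.1 = 99.47·3.7721 − 161.1 = 214.108.
At 7113 K (t = 71.13):
  G = 288.1·(71.13 − 60)^(-0.07551) = 288.1·11.13^(-0.07551) = 288.1·0.83364 = 240.172.
Gain = 240.172 / 214.108 = 1.1217 → 1.122.

1.122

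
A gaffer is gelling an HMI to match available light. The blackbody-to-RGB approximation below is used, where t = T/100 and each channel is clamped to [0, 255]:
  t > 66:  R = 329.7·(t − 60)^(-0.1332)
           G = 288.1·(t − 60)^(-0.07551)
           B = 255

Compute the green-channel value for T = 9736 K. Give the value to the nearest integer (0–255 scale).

t = 9736/100 = 97.36; the t > 66 branch applies.
G = 288.1·(97.36 − 60)^(-0.07551) = 288.1·37.36^(-0.07551) = 288.1·0.76079 = 219.185.
Rounded: 219.

219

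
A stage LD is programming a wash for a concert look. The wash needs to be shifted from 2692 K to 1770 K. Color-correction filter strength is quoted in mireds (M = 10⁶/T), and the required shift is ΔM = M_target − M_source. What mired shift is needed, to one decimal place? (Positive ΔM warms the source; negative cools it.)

M_source = 10⁶/2692 = 371.471; M_target = 10⁶/1770 = 564.972.
ΔM = 564.972 − 371.471 = 193.501 → +193.5 mireds, a warming shift.

+193.5 mireds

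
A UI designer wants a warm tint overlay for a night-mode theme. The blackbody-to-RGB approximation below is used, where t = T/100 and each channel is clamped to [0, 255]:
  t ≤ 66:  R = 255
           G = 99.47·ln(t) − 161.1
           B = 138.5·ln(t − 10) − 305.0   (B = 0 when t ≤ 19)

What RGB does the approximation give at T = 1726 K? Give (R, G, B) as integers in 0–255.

(255, 122, 0)

t = 1726/100 = 17.26; the t ≤ 66 branch applies.
R = 255 by definition for t ≤ 66.
G = 99.47·ln 17.26 − 161.1 = 99.47·2.8484 − 161.1 = 122.230.
t = 17.26 ≤ 19, so B = 0.
Rounded: (255, 122, 0).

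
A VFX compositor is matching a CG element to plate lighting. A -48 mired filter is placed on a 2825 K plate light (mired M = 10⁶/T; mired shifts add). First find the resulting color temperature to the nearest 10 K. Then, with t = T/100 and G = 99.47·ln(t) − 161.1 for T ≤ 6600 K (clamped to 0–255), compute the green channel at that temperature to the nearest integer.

M_in = 10⁶/2825 = 353.98; M_out = 353.98 + (-48) = 305.98.
T_out = 10⁶/305.98 = 3268.2 K → 3270 K; t = 32.7.
G = 99.47·ln 32.7 − 161.1 = 99.47·3.4874 − 161.1 = 185.789.
Rounded: 186.

186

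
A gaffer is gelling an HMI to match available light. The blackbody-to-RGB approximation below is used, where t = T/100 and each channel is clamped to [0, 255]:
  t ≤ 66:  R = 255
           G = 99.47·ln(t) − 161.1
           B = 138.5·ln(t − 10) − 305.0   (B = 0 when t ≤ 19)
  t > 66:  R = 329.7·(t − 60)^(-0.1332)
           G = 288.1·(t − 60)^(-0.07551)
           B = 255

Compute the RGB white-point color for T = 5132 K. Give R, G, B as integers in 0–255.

t = 5132/100 = 51.32; the t ≤ 66 branch applies.
R = 255 by definition for t ≤ 66.
G = 99.47·ln 51.32 − 161.1 = 99.47·3.9381 − 161.1 = 230.621.
B = 138.5·ln(51.32 − 10) − 305.0 = 138.5·ln 41.32 − 305.0 = 138.5·3.7213 − 305.0 = 210.407.
Rounded: (255, 231, 210).

R=255, G=231, B=210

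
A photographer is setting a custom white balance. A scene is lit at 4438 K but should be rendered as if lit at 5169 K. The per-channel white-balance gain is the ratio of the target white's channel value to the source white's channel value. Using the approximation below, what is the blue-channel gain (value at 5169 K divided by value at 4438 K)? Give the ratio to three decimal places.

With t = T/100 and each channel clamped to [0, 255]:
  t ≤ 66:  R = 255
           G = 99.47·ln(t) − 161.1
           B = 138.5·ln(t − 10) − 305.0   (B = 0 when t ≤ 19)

1.144

At 4438 K (t = 44.38):
  B = 138.5·ln(44.38 − 10) − 305.0 = 138.5·ln 34.38 − 305.0 = 138.5·3.5375 − 305.0 = 184.940.
At 5169 K (t = 51.69):
  B = 138.5·ln(51.69 − 10) − 305.0 = 138.5·ln 41.69 − 305.0 = 138.5·3.7303 − 305.0 = 211.641.
Gain = 211.641 / 184.940 = 1.1444 → 1.144.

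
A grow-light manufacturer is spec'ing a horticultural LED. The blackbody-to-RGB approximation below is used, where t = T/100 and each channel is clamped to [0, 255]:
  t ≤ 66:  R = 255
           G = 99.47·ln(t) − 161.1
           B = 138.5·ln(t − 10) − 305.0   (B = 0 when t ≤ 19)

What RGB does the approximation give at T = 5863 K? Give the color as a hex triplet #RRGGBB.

#FFF4E9

t = 5863/100 = 58.63; the t ≤ 66 branch applies.
R = 255 by definition for t ≤ 66.
G = 99.47·ln 58.63 − 161.1 = 99.47·4.0712 − 161.1 = 243.867.
B = 138.5·ln(58.63 − 10) − 305.0 = 138.5·ln 48.63 − 305.0 = 138.5·3.8842 − 305.0 = 232.967.
Rounded: (255, 244, 233).
In hex: #FFF4E9.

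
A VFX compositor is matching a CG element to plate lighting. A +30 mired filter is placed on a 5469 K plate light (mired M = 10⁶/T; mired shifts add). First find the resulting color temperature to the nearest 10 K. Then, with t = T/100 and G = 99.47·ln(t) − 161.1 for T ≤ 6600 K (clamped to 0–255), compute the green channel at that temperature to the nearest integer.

M_in = 10⁶/5469 = 182.85; M_out = 182.85 + (+30) = 212.85.
T_out = 10⁶/212.85 = 4698.2 K → 4700 K; t = 47.
G = 99.47·ln 47 − 161.1 = 99.47·3.8501 − 161.1 = 221.874.
Rounded: 222.

222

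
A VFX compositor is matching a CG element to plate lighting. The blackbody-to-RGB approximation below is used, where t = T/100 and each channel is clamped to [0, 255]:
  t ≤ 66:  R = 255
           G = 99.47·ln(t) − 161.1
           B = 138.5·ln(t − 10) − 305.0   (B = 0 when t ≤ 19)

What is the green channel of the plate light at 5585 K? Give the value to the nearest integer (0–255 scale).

t = 5585/100 = 55.85; the t ≤ 66 branch applies.
G = 99.47·ln 55.85 − 161.1 = 99.47·4.0227 − 161.1 = 239.035.
Rounded: 239.

239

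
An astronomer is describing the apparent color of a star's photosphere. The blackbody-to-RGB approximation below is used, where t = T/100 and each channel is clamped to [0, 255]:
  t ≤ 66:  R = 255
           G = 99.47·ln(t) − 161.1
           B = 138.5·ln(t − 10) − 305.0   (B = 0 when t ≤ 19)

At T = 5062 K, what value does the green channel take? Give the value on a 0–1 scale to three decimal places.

0.899

t = 5062/100 = 50.62; the t ≤ 66 branch applies.
G = 99.47·ln 50.62 − 161.1 = 99.47·3.9243 − 161.1 = 229.255.
On a 0–1 scale: 229.255/255 = 0.8990 → 0.899.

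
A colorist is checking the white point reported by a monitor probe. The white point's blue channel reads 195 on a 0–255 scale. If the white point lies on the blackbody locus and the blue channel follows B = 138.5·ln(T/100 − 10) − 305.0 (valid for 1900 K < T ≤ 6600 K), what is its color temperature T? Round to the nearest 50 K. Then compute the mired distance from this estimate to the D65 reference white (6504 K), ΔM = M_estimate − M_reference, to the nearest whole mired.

+59 mireds

ln(t − 10) = (195 + 305.0) / 138.5 = 3.6101.
t − 10 = e^3.6101 = 36.970, so t = 46.970.
T = 100·t = 4697 K → 4700 K to the nearest 50 K.
M_estimate = 10⁶/4700 = 212.77; M_reference = 10⁶/6504 = 153.75.
ΔM = 212.77 − 153.75 = 59.01 → +59 mireds.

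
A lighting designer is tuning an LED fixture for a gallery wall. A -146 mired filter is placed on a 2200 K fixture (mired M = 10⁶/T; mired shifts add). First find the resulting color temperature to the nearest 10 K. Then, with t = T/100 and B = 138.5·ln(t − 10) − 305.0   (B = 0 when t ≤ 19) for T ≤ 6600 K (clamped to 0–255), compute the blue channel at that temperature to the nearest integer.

126

M_in = 10⁶/2200 = 454.55; M_out = 454.55 + (-146) = 308.55.
T_out = 10⁶/308.55 = 3241.0 K → 3240 K; t = 32.4.
B = 138.5·ln(32.4 − 10) − 305.0 = 138.5·ln 22.4 − 305.0 = 138.5·3.1091 − 305.0 = 125.605.
Rounded: 126.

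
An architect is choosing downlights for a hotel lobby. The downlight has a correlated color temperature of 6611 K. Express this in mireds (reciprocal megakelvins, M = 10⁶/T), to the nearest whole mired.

151 mireds

M = 10⁶ / 6611 = 151.263 → 151 mireds.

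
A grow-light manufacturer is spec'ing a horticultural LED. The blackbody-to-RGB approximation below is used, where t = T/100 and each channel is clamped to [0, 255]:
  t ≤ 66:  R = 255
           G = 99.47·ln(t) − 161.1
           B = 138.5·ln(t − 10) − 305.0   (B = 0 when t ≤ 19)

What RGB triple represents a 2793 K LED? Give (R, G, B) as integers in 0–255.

t = 2793/100 = 27.93; the t ≤ 66 branch applies.
R = 255 by definition for t ≤ 66.
G = 99.47·ln 27.93 − 161.1 = 99.47·3.3297 − 161.1 = 170.105.
B = 138.5·ln(27.93 − 10) − 305.0 = 138.5·ln 17.93 − 305.0 = 138.5·2.8865 − 305.0 = 94.777.
Rounded: (255, 170, 95).

(255, 170, 95)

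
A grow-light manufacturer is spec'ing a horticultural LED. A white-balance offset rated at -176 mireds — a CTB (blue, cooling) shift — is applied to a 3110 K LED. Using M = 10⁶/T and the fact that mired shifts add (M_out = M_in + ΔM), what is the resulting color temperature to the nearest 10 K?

6870 K

M_in = 10⁶/3110 = 321.54 mireds.
M_out = 321.54 + (-176) = 145.54 mireds.
T_out = 10⁶/145.54 = 6870.8 K → 6870 K.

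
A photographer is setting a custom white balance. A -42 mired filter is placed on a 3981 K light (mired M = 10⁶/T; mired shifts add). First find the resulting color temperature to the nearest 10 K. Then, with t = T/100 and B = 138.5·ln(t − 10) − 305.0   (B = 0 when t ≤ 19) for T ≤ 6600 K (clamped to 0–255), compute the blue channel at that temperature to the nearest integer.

M_in = 10⁶/3981 = 251.19; M_out = 251.19 + (-42) = 209.19.
T_out = 10⁶/209.19 = 4780.3 K → 4780 K; t = 47.8.
B = 138.5·ln(47.8 − 10) − 305.0 = 138.5·ln 37.8 − 305.0 = 138.5·3.6323 − 305.0 = 198.075.
Rounded: 198.

198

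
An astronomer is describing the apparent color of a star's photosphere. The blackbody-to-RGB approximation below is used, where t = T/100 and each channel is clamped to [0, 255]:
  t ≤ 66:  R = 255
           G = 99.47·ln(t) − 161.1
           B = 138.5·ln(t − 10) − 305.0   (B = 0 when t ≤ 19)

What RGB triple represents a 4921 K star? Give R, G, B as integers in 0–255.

t = 4921/100 = 49.21; the t ≤ 66 branch applies.
R = 255 by definition for t ≤ 66.
G = 99.47·ln 49.21 − 161.1 = 99.47·3.8961 − 161.1 = 226.445.
B = 138.5·ln(49.21 − 10) − 305.0 = 138.5·ln 39.21 − 305.0 = 138.5·3.6689 − 305.0 = 203.147.
Rounded: (255, 226, 203).

R=255, G=226, B=203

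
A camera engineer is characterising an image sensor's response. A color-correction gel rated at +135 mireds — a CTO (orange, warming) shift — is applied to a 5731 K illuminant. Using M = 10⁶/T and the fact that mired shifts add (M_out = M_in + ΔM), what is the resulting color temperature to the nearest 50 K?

3250 K

M_in = 10⁶/5731 = 174.49 mireds.
M_out = 174.49 + (+135) = 309.49 mireds.
T_out = 10⁶/309.49 = 3231.1 K → 3250 K.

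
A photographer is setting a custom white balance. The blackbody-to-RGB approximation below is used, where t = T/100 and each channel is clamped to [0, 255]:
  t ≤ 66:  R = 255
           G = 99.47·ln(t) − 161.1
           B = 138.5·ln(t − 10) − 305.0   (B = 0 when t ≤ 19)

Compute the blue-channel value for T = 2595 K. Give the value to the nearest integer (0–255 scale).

t = 2595/100 = 25.95; the t ≤ 66 branch applies.
B = 138.5·ln(25.95 − 10) − 305.0 = 138.5·ln 15.95 − 305.0 = 138.5·2.7695 − 305.0 = 78.570.
Rounded: 79.

79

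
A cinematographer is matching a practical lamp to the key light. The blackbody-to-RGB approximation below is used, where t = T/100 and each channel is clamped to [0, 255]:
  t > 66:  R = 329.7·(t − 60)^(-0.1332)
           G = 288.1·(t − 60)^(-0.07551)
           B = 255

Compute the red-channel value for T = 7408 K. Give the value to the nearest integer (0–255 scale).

t = 7408/100 = 74.08; the t > 66 branch applies.
R = 329.7·(74.08 − 60)^(-0.1332) = 329.7·14.08^(-0.1332) = 329.7·0.70308 = 231.806.
Rounded: 232.

232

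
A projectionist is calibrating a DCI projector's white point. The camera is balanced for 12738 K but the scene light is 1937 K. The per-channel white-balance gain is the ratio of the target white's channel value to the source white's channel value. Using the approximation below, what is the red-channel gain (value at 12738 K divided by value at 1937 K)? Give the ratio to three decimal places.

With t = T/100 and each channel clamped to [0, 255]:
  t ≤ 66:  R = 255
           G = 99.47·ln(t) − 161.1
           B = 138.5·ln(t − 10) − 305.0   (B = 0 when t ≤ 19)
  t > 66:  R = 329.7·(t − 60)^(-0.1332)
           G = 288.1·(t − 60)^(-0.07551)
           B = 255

At 1937 K (t = 19.37):
  R = 255 by definition for t ≤ 66.
At 12738 K (t = 127.38):
  R = 329.7·(127.38 − 60)^(-0.1332) = 329.7·67.38^(-0.1332) = 329.7·0.57074 = 188.174.
Gain = 188.174 / 255.000 = 0.7379 → 0.738.

0.738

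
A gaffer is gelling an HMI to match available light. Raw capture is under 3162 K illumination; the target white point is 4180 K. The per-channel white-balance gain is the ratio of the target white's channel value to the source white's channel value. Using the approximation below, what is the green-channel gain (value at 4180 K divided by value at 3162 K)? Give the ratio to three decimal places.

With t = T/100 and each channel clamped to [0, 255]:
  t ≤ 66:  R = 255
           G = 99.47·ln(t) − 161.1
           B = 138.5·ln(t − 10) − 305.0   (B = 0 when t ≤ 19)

At 3162 K (t = 31.62):
  G = 99.47·ln 31.62 − 161.1 = 99.47·3.4538 − 161.1 = 182.448.
At 4180 K (t = 41.8):
  G = 99.47·ln 41.8 − 161.1 = 99.47·3.7329 − 161.1 = 210.211.
Gain = 210.211 / 182.448 = 1.1522 → 1.152.

1.152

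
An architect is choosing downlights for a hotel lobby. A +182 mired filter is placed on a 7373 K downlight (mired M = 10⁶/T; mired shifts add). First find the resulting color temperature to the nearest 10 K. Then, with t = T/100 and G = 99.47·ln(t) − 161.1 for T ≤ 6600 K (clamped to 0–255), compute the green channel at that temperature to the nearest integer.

182

M_in = 10⁶/7373 = 135.63; M_out = 135.63 + (+182) = 317.63.
T_out = 10⁶/317.63 = 3148.3 K → 3150 K; t = 31.5.
G = 99.47·ln 31.5 − 161.1 = 99.47·3.4500 − 161.1 = 182.070.
Rounded: 182.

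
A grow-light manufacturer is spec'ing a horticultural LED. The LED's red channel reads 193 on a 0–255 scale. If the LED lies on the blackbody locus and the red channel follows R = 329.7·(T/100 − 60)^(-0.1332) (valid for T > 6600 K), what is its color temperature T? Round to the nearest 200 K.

(t − 60)^(-0.1332) = 193/329.7 = 0.58538.
t − 60 = 0.58538^(1/-0.1332) = 0.58538^(-7.508) = 55.713, so t = 115.713.
T = 100·t = 11571 K → 11600 K to the nearest 200 K.

11600 K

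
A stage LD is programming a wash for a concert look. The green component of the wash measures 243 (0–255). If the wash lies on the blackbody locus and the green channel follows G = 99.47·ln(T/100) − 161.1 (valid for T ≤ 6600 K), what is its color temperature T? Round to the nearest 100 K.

5800 K

ln t = (243 + 161.1) / 99.47 = 4.0625.
t = e^4.0625 = 58.121.
T = 100·t = 5812 K → 5800 K to the nearest 100 K.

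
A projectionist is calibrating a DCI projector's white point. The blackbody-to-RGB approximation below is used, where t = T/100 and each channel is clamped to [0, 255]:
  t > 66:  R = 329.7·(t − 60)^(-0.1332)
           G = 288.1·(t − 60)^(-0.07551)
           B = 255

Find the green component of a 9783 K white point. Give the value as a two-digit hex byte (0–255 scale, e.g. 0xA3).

0xDB

t = 9783/100 = 97.83; the t > 66 branch applies.
G = 288.1·(97.83 − 60)^(-0.07551) = 288.1·37.83^(-0.07551) = 288.1·0.76008 = 218.978.
Rounded: 219; in hex, 0xDB.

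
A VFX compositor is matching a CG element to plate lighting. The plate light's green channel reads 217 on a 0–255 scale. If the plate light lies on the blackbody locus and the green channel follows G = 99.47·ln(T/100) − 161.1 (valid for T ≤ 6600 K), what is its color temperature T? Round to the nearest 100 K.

ln t = (217 + 161.1) / 99.47 = 3.8011.
t = e^3.8011 = 44.752.
T = 100·t = 4475 K → 4500 K to the nearest 100 K.

4500 K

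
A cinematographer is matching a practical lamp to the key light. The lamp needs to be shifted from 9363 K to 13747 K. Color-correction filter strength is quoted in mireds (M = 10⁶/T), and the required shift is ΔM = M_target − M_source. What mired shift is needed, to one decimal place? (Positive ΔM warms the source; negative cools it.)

M_source = 10⁶/9363 = 106.803; M_target = 10⁶/13747 = 72.743.
ΔM = 72.743 − 106.803 = -34.060 → -34.1 mireds, a cooling shift.

-34.1 mireds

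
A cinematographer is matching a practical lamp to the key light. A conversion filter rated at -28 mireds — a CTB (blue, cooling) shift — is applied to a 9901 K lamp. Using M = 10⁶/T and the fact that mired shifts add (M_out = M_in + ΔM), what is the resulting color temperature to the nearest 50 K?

M_in = 10⁶/9901 = 101.00 mireds.
M_out = 101.00 + (-28) = 73.00 mireds.
T_out = 10⁶/73.00 = 13698.6 K → 13700 K.

13700 K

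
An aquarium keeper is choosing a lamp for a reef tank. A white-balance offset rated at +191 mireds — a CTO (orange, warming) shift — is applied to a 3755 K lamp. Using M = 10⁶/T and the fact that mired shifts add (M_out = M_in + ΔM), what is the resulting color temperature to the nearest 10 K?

2190 K

M_in = 10⁶/3755 = 266.31 mireds.
M_out = 266.31 + (+191) = 457.31 mireds.
T_out = 10⁶/457.31 = 2186.7 K → 2190 K.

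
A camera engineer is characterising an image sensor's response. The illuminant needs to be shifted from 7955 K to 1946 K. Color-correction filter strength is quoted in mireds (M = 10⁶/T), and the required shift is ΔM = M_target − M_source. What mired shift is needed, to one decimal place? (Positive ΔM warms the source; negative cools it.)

M_source = 10⁶/7955 = 125.707; M_target = 10⁶/1946 = 513.875.
ΔM = 513.875 − 125.707 = 388.168 → +388.2 mireds, a warming shift.

+388.2 mireds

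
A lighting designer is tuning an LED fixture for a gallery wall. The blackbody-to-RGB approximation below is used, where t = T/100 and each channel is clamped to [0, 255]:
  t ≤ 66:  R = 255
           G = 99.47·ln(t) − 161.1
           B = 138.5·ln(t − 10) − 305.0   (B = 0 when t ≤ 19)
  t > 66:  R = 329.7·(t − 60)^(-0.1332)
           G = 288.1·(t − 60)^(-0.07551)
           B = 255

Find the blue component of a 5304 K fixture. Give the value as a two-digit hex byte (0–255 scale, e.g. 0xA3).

0xD8

t = 5304/100 = 53.04; the t ≤ 66 branch applies.
B = 138.5·ln(53.04 − 10) − 305.0 = 138.5·ln 43.04 − 305.0 = 138.5·3.7621 − 305.0 = 216.055.
Rounded: 216; in hex, 0xD8.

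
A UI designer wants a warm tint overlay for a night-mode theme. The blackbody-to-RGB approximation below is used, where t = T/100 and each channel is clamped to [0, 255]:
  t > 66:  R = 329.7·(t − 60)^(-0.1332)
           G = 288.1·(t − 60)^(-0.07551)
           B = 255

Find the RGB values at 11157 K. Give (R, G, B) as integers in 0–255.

t = 11157/100 = 111.57; the t > 66 branch applies.
R = 329.7·(111.57 − 60)^(-0.1332) = 329.7·51.57^(-0.1332) = 329.7·0.59144 = 194.997.
G = 288.1·(111.57 − 60)^(-0.07551) = 288.1·51.57^(-0.07551) = 288.1·0.74250 = 213.914.
B = 255 by definition for t > 66.
Rounded: (195, 214, 255).

(195, 214, 255)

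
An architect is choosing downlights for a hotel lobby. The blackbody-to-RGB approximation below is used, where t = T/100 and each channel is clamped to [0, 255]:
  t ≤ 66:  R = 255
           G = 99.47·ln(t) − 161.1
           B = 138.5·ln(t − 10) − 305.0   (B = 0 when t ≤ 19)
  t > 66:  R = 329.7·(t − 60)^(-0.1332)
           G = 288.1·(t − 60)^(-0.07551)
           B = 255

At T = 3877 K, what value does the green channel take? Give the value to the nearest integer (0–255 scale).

t = 3877/100 = 38.77; the t ≤ 66 branch applies.
G = 99.47·ln 38.77 − 161.1 = 99.47·3.6576 − 161.1 = 202.726.
Rounded: 203.

203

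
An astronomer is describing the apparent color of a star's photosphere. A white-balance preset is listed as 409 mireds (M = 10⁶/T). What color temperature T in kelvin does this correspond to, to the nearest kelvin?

2445 K

T = 10⁶ / 409 = 2444.99 K → 2445 K.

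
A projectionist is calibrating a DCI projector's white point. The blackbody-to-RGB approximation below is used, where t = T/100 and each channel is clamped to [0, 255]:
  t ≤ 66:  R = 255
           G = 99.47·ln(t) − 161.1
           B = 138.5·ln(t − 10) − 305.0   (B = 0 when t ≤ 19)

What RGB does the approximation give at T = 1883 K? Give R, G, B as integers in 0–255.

R=255, G=131, B=0

t = 1883/100 = 18.83; the t ≤ 66 branch applies.
R = 255 by definition for t ≤ 66.
G = 99.47·ln 18.83 − 161.1 = 99.47·2.9355 − 161.1 = 130.889.
t = 18.83 ≤ 19, so B = 0.
Rounded: (255, 131, 0).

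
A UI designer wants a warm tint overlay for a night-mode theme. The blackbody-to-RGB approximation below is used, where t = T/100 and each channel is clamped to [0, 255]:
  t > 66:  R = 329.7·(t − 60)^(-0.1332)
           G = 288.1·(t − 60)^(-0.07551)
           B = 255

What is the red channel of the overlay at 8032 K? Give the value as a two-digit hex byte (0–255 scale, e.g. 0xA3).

t = 8032/100 = 80.32; the t > 66 branch applies.
R = 329.7·(80.32 − 60)^(-0.1332) = 329.7·20.32^(-0.1332) = 329.7·0.66955 = 220.751.
Rounded: 221; in hex, 0xDD.

0xDD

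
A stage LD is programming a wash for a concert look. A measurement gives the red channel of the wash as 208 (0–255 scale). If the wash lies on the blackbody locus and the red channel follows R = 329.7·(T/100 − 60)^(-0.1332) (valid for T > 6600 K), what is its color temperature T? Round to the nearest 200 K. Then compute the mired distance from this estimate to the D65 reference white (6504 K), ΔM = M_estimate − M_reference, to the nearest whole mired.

-45 mireds

(t − 60)^(-0.1332) = 208/329.7 = 0.63088.
t − 60 = 0.63088^(1/-0.1332) = 0.63088^(-7.508) = 31.763, so t = 91.763.
T = 100·t = 9176 K → 9200 K to the nearest 200 K.
M_estimate = 10⁶/9200 = 108.70; M_reference = 10⁶/6504 = 153.75.
ΔM = 108.70 − 153.75 = -45.06 → -45 mireds.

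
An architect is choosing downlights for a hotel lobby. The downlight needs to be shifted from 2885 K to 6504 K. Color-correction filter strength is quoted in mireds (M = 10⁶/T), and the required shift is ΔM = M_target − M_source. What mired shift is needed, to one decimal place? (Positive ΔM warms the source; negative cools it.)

M_source = 10⁶/2885 = 346.620; M_target = 10⁶/6504 = 153.752.
ΔM = 153.752 − 346.620 = -192.869 → -192.9 mireds, a cooling shift.

-192.9 mireds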